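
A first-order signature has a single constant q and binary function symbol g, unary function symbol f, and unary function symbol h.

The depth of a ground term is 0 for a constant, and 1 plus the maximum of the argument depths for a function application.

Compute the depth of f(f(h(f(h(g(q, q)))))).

depth(g(q, q)) = 1 + max(0, 0) = 1
depth(h(g(q, q))) = 1 + depth(g(q, q)) = 1 + 1 = 2
depth(f(h(g(q, q)))) = 1 + depth(h(g(q, q))) = 1 + 2 = 3
depth(h(f(h(g(q, q))))) = 1 + depth(f(h(g(q, q)))) = 1 + 3 = 4
depth(f(h(f(h(g(q, q)))))) = 1 + depth(h(f(h(g(q, q))))) = 1 + 4 = 5
depth(f(f(h(f(h(g(q, q))))))) = 1 + depth(f(h(f(h(g(q, q)))))) = 1 + 5 = 6

6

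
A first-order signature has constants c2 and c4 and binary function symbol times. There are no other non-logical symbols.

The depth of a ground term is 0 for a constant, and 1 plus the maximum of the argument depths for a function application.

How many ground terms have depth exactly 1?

4

Write N_k for the number of ground terms of depth ≤ k. A term of depth ≤ k is either a constant or a function symbol applied to arguments of depth ≤ k−1, so N_k = 2 + N_{k-1}^2.
N_0 = 2
N_1 = 2 + 2^2 = 6
Terms of depth exactly 1: N_1 − N_0 = 6 − 2 = 4.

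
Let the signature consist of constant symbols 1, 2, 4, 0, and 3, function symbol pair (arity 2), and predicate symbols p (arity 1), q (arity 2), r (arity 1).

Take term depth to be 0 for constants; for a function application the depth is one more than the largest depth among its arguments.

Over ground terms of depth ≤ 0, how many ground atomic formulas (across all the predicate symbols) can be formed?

First count ground terms of depth ≤ 0.
Write N_k for the number of ground terms of depth ≤ k. A term of depth ≤ k is either a constant or a function symbol applied to arguments of depth ≤ k−1, so N_k = 5 + N_{k-1}^2.
N_0 = 5
Explicitly: 1, 2, 4, 0, 3.
So |H| = 5.
A ground atom is a predicate applied to a tuple of terms from H, so the count is the sum over predicates of |H|^arity:
  p: 5;  q: 5^2 = 25;  r: 5
Total ground atoms: 5 + 25 + 5 = 35.

35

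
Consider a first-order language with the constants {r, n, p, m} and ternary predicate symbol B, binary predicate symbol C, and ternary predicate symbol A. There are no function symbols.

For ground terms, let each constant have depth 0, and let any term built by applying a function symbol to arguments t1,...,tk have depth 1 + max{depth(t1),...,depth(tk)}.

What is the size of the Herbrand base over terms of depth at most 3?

144

First count ground terms of depth ≤ 3.
With no function symbols every ground term is a constant, so there are exactly 4 ground terms at every depth bound.
N_0 = 4
N_1 = 4
N_2 = 4
N_3 = 4
Explicitly: r, n, p, m.
So |H| = 4.
Ground atoms are formed by filling each argument slot of a predicate with a term from H, so an r-ary predicate gives |H|^r atoms:
  B: 4^3 = 64;  C: 4^2 = 16;  A: 4^3 = 64
Total ground atoms: 64 + 16 + 64 = 144.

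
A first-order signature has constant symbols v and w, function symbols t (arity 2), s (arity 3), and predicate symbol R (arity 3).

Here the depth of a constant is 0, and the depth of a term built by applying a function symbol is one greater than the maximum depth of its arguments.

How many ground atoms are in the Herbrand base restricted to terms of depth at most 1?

2744

First count ground terms of depth ≤ 1.
Count level by level. With function symbols t/2, s/3, the terms of depth ≤ k are the 2 constants together with each function applied to depth-≤(k−1) tuples, so N_k = 2 + N_{k-1}^2 + N_{k-1}^3.
N_0 = 2
N_1 = 2 + 2^2 + 2^3 = 14
So |H| = 14.
A ground atom is a predicate applied to a tuple of terms from H, so the count is the sum over predicates of |H|^arity:
  R: 14^3 = 2744
Total ground atoms: 2744.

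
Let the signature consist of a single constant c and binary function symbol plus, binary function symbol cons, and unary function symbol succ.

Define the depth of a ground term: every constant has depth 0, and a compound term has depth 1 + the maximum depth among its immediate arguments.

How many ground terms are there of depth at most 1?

4

Write N_k for the number of ground terms of depth ≤ k. A term of depth ≤ k is either a constant or a function symbol applied to arguments of depth ≤ k−1, so N_k = 1 + N_{k-1}^2 + N_{k-1}^2 + N_{k-1}.
N_0 = 1
N_1 = 1 + 1^2 + 1^2 + 1 = 4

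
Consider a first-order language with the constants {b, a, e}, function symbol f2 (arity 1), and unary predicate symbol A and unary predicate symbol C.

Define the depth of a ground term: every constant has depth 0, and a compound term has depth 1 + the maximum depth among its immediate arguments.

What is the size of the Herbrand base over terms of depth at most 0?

First count ground terms of depth ≤ 0.
Write N_k for the number of ground terms of depth ≤ k. A term of depth ≤ k is either a constant or a function symbol applied to arguments of depth ≤ k−1, so N_k = 3 + N_{k-1}.
N_0 = 3
So |H| = 3.
For each predicate symbol, the number of ground atoms is |H| raised to its arity; summing:
  A: 3;  C: 3
Total ground atoms: 3 + 3 = 6.

6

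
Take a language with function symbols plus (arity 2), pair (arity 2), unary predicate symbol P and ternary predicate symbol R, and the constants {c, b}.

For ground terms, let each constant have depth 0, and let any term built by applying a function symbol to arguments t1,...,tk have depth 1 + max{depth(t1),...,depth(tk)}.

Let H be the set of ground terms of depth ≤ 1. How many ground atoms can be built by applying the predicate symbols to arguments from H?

1010

First count ground terms of depth ≤ 1.
Write N_k for the number of ground terms of depth ≤ k. A term of depth ≤ k is either a constant or a function symbol applied to arguments of depth ≤ k−1, so N_k = 2 + N_{k-1}^2 + N_{k-1}^2.
N_0 = 2
N_1 = 2 + 2^2 + 2^2 = 10
So |H| = 10.
For each predicate symbol, the number of ground atoms is |H| raised to its arity; summing:
  P: 10;  R: 10^3 = 1000
Total ground atoms: 10 + 1000 = 1010.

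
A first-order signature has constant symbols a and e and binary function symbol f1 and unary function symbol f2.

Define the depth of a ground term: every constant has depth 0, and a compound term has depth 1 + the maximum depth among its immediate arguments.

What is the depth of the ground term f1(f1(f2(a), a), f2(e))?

depth(f2(a)) = 1 + depth(a) = 1 + 0 = 1
depth(f1(f2(a), a)) = 1 + max(1, 0) = 2
depth(f2(e)) = 1 + depth(e) = 1 + 0 = 1
depth(f1(f1(f2(a), a), f2(e))) = 1 + max(2, 1) = 3

3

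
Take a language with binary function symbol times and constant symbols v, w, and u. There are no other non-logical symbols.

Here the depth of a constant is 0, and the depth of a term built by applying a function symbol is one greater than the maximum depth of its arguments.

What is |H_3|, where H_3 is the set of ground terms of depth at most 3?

21612

Count level by level. With function symbols times/2, the terms of depth ≤ k are the 3 constants together with each function applied to depth-≤(k−1) tuples, so N_k = 3 + N_{k-1}^2.
N_0 = 3
N_1 = 3 + 3^2 = 12
N_2 = 3 + 12^2 = 147
N_3 = 3 + 147^2 = 21612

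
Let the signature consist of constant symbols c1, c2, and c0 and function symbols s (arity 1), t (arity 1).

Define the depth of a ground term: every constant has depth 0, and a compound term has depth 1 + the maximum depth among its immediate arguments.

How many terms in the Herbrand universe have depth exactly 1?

If N_k denotes the number of depth-≤k ground terms, the 3 constants give N_0 = 3, and each function symbol of arity r contributes N_{k-1}^r new terms at level k: N_k = 3 + N_{k-1} + N_{k-1}.
N_0 = 3
N_1 = 3 + 3 + 3 = 9
Terms of depth exactly 1: N_1 − N_0 = 9 − 3 = 6.

6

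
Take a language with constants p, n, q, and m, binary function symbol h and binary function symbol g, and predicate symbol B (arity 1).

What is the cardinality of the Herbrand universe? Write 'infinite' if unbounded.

The signature has at least one function symbol (h, arity 2) and at least one constant (p).
Iterating h gives infinitely many distinct ground terms: p, h(p, p), h(h(p, p), h(p, p)), ...
So the Herbrand universe is infinite.

infinite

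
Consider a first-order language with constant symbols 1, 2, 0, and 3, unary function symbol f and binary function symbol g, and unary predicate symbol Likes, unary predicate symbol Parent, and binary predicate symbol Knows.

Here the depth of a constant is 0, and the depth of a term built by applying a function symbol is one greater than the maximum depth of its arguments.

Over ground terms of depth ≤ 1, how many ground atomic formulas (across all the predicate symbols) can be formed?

624

First count ground terms of depth ≤ 1.
Count level by level. With function symbols f/1, g/2, the terms of depth ≤ k are the 4 constants together with each function applied to depth-≤(k−1) tuples, so N_k = 4 + N_{k-1} + N_{k-1}^2.
N_0 = 4
N_1 = 4 + 4 + 4^2 = 24
So |H| = 24.
Each predicate of arity r yields |H|^r ground atoms (one per choice of an r-tuple from H):
  Likes: 24;  Parent: 24;  Knows: 24^2 = 576
Total ground atoms: 24 + 24 + 576 = 624.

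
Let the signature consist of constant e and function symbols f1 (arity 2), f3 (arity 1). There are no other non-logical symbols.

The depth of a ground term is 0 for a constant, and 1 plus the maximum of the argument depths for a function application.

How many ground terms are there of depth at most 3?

If N_k denotes the number of depth-≤k ground terms, the 1 constant gives N_0 = 1, and each function symbol of arity r contributes N_{k-1}^r new terms at level k: N_k = 1 + N_{k-1}^2 + N_{k-1}.
N_0 = 1
N_1 = 1 + 1^2 + 1 = 3
N_2 = 1 + 3^2 + 3 = 13
N_3 = 1 + 13^2 + 13 = 183

183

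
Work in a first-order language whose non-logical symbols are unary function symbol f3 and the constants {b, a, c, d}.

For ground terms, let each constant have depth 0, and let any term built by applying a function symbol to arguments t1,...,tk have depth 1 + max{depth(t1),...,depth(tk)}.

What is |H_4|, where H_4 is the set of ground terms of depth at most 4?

20

Let N_k count ground terms of depth at most k. Each non-constant term of depth ≤ k is some function symbol applied to depth-≤(k−1) arguments, giving N_k = 4 + N_{k-1}.
N_0 = 4
N_1 = 4 + 4 = 8
N_2 = 4 + 8 = 12
N_3 = 4 + 12 = 16
N_4 = 4 + 16 = 20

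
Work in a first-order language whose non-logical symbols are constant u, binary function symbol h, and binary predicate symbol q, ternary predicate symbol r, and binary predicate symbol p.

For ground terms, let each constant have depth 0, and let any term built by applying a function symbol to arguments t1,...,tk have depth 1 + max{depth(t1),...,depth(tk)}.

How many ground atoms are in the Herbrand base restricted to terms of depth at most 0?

First count ground terms of depth ≤ 0.
Let N_k count ground terms of depth at most k. Each non-constant term of depth ≤ k is some function symbol applied to depth-≤(k−1) arguments, giving N_k = 1 + N_{k-1}^2.
N_0 = 1
Explicitly: u.
So |H| = 1.
Ground atoms are formed by filling each argument slot of a predicate with a term from H, so an r-ary predicate gives |H|^r atoms:
  q: 1^2 = 1;  r: 1^3 = 1;  p: 1^2 = 1
Total ground atoms: 1 + 1 + 1 = 3.

3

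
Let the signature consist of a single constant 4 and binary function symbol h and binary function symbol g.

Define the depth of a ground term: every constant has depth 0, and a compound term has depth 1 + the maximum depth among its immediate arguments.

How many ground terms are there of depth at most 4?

Count level by level. With function symbols h/2, g/2, the terms of depth ≤ k are the 1 constant together with each function applied to depth-≤(k−1) tuples, so N_k = 1 + N_{k-1}^2 + N_{k-1}^2.
N_0 = 1
N_1 = 1 + 1^2 + 1^2 = 3
N_2 = 1 + 3^2 + 3^2 = 19
N_3 = 1 + 19^2 + 19^2 = 723
N_4 = 1 + 723^2 + 723^2 = 1045459

1045459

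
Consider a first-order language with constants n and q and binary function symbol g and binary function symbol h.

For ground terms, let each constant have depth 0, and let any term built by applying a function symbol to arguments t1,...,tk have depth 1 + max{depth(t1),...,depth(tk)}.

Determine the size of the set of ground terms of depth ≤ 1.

If N_k denotes the number of depth-≤k ground terms, the 2 constants give N_0 = 2, and each function symbol of arity r contributes N_{k-1}^r new terms at level k: N_k = 2 + N_{k-1}^2 + N_{k-1}^2.
N_0 = 2
N_1 = 2 + 2^2 + 2^2 = 10

10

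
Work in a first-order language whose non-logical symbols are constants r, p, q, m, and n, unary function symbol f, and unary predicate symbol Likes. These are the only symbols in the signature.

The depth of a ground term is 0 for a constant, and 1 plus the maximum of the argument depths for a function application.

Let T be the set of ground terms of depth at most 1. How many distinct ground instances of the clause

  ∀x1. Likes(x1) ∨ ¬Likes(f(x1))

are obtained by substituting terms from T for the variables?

Ground terms of depth ≤ 1:
  Write N_k for the number of ground terms of depth ≤ k. A term of depth ≤ k is either a constant or a function symbol applied to arguments of depth ≤ k−1, so N_k = 5 + N_{k-1}.
  N_0 = 5
  N_1 = 5 + 5 = 10
  Explicitly: r, p, q, m, n, f(r), f(p), f(q), f(m), f(n).
So there are 10 ground terms available for substitution.
The clause has 1 distinct variable (x1), which appears in the body. In the free term algebra distinct substitutions yield syntactically distinct ground instances.
Number of ground instances = 10.

10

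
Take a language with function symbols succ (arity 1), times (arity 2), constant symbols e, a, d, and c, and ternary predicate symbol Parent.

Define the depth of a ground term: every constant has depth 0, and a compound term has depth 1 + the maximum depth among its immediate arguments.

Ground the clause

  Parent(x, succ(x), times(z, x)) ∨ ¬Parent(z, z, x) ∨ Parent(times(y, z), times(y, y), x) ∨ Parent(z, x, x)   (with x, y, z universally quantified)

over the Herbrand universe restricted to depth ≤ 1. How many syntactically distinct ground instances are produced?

Ground terms of depth ≤ 1:
  Count level by level. With function symbols succ/1, times/2, the terms of depth ≤ k are the 4 constants together with each function applied to depth-≤(k−1) tuples, so N_k = 4 + N_{k-1} + N_{k-1}^2.
  N_0 = 4
  N_1 = 4 + 4 + 4^2 = 24
So there are 24 ground terms available for substitution.
There are 3 variables to instantiate (x, y, z), each occurring in at least one literal, so different choices give different ground instances.
Number of ground instances = 24^3 = 13824.

13824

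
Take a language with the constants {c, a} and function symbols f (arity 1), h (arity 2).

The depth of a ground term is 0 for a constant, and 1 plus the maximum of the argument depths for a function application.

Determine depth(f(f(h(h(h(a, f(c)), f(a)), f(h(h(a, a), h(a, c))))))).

depth(f(c)) = 1 + depth(c) = 1 + 0 = 1
depth(h(a, f(c))) = 1 + max(0, 1) = 2
depth(f(a)) = 1 + depth(a) = 1 + 0 = 1
depth(h(h(a, f(c)), f(a))) = 1 + max(2, 1) = 3
depth(h(a, a)) = 1 + max(0, 0) = 1
depth(h(a, c)) = 1 + max(0, 0) = 1
depth(h(h(a, a), h(a, c))) = 1 + max(1, 1) = 2
depth(f(h(h(a, a), h(a, c)))) = 1 + depth(h(h(a, a), h(a, c))) = 1 + 2 = 3
depth(h(h(h(a, f(c)), f(a)), f(h(h(a, a), h(a, c))))) = 1 + max(3, 3) = 4
depth(f(h(h(h(a, f(c)), f(a)), f(h(h(a, a), h(a, c)))))) = 1 + depth(h(h(h(a, f(c)), f(a)), f(h(h(a, a), h(a, c))))) = 1 + 4 = 5
depth(f(f(h(h(h(a, f(c)), f(a)), f(h(h(a, a), h(a, c))))))) = 1 + depth(f(h(h(h(a, f(c)), f(a)), f(h(h(a, a), h(a, c)))))) = 1 + 5 = 6

6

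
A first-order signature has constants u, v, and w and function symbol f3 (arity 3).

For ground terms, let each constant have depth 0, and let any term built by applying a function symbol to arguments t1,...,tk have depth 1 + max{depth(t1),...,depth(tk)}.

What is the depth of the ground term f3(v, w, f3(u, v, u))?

depth(f3(u, v, u)) = 1 + max(0, 0, 0) = 1
depth(f3(v, w, f3(u, v, u))) = 1 + max(0, 0, 1) = 2

2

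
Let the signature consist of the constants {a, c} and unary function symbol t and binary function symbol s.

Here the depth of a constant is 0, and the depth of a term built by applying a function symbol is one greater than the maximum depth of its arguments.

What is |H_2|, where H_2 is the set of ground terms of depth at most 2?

74

Write N_k for the number of ground terms of depth ≤ k. A term of depth ≤ k is either a constant or a function symbol applied to arguments of depth ≤ k−1, so N_k = 2 + N_{k-1} + N_{k-1}^2.
N_0 = 2
N_1 = 2 + 2 + 2^2 = 8
N_2 = 2 + 8 + 8^2 = 74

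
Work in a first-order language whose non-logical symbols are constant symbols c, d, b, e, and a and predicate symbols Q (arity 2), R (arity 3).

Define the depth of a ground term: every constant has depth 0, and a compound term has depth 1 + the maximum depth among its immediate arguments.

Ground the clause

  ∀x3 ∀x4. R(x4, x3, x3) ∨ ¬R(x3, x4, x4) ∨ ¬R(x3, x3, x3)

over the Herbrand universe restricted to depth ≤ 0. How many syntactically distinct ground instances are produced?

25

Ground terms of depth ≤ 0:
  With no function symbols every ground term is a constant, so there are exactly 5 ground terms at every depth bound.
  N_0 = 5
So there are 5 ground terms available for substitution.
The clause has 2 distinct variables (x3, x4), each appearing in the body. In the free term algebra distinct substitutions yield syntactically distinct ground instances.
Number of ground instances = 5^2 = 25.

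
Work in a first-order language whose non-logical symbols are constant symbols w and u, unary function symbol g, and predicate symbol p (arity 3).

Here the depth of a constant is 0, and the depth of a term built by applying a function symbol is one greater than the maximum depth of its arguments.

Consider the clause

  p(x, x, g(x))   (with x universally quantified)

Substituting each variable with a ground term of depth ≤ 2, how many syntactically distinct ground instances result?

Ground terms of depth ≤ 2:
  Count level by level. With function symbols g/1, the terms of depth ≤ k are the 2 constants together with each function applied to depth-≤(k−1) tuples, so N_k = 2 + N_{k-1}.
  N_0 = 2
  N_1 = 2 + 2 = 4
  N_2 = 2 + 4 = 6
So there are 6 ground terms available for substitution.
The clause has 1 distinct variable (x), which appears in the body. In the free term algebra distinct substitutions yield syntactically distinct ground instances.
Number of ground instances = 6.

6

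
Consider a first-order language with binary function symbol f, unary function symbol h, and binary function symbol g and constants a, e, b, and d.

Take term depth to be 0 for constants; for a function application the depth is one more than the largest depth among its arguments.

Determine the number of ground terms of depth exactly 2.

Write N_k for the number of ground terms of depth ≤ k. A term of depth ≤ k is either a constant or a function symbol applied to arguments of depth ≤ k−1, so N_k = 4 + N_{k-1}^2 + N_{k-1} + N_{k-1}^2.
N_0 = 4
N_1 = 4 + 4^2 + 4 + 4^2 = 40
N_2 = 4 + 40^2 + 40 + 40^2 = 3244
Terms of depth exactly 2: N_2 − N_1 = 3244 − 40 = 3204.

3204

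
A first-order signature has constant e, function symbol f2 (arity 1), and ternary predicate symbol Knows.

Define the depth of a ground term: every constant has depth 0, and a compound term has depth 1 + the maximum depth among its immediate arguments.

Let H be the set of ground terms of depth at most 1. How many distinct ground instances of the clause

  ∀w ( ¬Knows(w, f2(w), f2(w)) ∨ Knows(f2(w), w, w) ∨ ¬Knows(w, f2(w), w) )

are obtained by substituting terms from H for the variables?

Ground terms of depth ≤ 1:
  Let N_k = |{terms of depth ≤ k}|. Then N_0 = 1 and N_k = 1 + N_{k-1} for k ≥ 1 (one summand per function symbol, arity giving the exponent).
  N_0 = 1
  N_1 = 1 + 1 = 2
  Explicitly: e, f2(e).
So there are 2 ground terms available for substitution.
There is 1 variable to instantiate (w),  occurring in at least one literal, so different choices give different ground instances.
Number of ground instances = 2.

2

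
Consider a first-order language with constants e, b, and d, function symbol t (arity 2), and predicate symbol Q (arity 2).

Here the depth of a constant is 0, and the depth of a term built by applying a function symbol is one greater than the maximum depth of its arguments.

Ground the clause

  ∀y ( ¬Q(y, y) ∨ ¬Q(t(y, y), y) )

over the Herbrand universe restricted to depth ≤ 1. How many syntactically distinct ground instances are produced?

12

Ground terms of depth ≤ 1:
  Let N_k = |{terms of depth ≤ k}|. Then N_0 = 3 and N_k = 3 + N_{k-1}^2 for k ≥ 1 (one summand per function symbol, arity giving the exponent).
  N_0 = 3
  N_1 = 3 + 3^2 = 12
So there are 12 ground terms available for substitution.
The clause has 1 distinct variable (y), which appears in the body. In the free term algebra distinct substitutions yield syntactically distinct ground instances.
Number of ground instances = 12.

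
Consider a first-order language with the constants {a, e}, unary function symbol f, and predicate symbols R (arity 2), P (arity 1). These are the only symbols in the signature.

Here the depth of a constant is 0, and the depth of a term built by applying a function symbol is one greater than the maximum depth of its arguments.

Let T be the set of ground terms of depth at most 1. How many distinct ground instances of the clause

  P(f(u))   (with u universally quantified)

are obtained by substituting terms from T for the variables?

4

Ground terms of depth ≤ 1:
  Count level by level. With function symbols f/1, the terms of depth ≤ k are the 2 constants together with each function applied to depth-≤(k−1) tuples, so N_k = 2 + N_{k-1}.
  N_0 = 2
  N_1 = 2 + 2 = 4
  Explicitly: a, e, f(a), f(e).
So there are 4 ground terms available for substitution.
The body mentions the single quantified variable u; since ground terms form a free algebra, no two substitutions collapse to the same formula.
Number of ground instances = 4.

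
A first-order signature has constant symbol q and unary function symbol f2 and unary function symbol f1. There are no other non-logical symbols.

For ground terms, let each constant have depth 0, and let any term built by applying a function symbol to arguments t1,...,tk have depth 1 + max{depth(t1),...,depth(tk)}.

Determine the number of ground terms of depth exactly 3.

8

Let N_k count ground terms of depth at most k. Each non-constant term of depth ≤ k is some function symbol applied to depth-≤(k−1) arguments, giving N_k = 1 + N_{k-1} + N_{k-1}.
N_0 = 1
N_1 = 1 + 1 + 1 = 3
N_2 = 1 + 3 + 3 = 7
N_3 = 1 + 7 + 7 = 15
Terms of depth exactly 3: N_3 − N_2 = 15 − 7 = 8.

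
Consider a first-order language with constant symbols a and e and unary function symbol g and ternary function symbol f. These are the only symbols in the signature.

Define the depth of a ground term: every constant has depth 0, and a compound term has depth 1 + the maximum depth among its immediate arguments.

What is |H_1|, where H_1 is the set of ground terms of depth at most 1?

Let N_k = |{terms of depth ≤ k}|. Then N_0 = 2 and N_k = 2 + N_{k-1} + N_{k-1}^3 for k ≥ 1 (one summand per function symbol, arity giving the exponent).
N_0 = 2
N_1 = 2 + 2 + 2^3 = 12
Explicitly: a, e, g(a), g(e), f(a, a, a), f(a, a, e), f(a, e, a), f(a, e, e), f(e, a, a), f(e, a, e), f(e, e, a), f(e, e, e).

12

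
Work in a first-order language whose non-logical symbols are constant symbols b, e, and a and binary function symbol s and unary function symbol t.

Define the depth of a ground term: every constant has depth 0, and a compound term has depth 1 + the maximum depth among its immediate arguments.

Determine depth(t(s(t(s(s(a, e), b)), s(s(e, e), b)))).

5

depth(s(a, e)) = 1 + max(0, 0) = 1
depth(s(s(a, e), b)) = 1 + max(1, 0) = 2
depth(t(s(s(a, e), b))) = 1 + depth(s(s(a, e), b)) = 1 + 2 = 3
depth(s(e, e)) = 1 + max(0, 0) = 1
depth(s(s(e, e), b)) = 1 + max(1, 0) = 2
depth(s(t(s(s(a, e), b)), s(s(e, e), b))) = 1 + max(3, 2) = 4
depth(t(s(t(s(s(a, e), b)), s(s(e, e), b)))) = 1 + depth(s(t(s(s(a, e), b)), s(s(e, e), b))) = 1 + 4 = 5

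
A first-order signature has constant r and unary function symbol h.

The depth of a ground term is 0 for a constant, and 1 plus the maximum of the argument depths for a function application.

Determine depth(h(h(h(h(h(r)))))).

5

depth(h(r)) = 1 + depth(r) = 1 + 0 = 1
depth(h(h(r))) = 1 + depth(h(r)) = 1 + 1 = 2
depth(h(h(h(r)))) = 1 + depth(h(h(r))) = 1 + 2 = 3
depth(h(h(h(h(r))))) = 1 + depth(h(h(h(r)))) = 1 + 3 = 4
depth(h(h(h(h(h(r)))))) = 1 + depth(h(h(h(h(r))))) = 1 + 4 = 5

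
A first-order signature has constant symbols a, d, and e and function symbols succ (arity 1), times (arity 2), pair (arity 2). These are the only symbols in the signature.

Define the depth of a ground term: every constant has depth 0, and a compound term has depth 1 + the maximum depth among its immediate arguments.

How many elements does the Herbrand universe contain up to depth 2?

Count level by level. With function symbols succ/1, times/2, pair/2, the terms of depth ≤ k are the 3 constants together with each function applied to depth-≤(k−1) tuples, so N_k = 3 + N_{k-1} + N_{k-1}^2 + N_{k-1}^2.
N_0 = 3
N_1 = 3 + 3 + 3^2 + 3^2 = 24
N_2 = 3 + 24 + 24^2 + 24^2 = 1179

1179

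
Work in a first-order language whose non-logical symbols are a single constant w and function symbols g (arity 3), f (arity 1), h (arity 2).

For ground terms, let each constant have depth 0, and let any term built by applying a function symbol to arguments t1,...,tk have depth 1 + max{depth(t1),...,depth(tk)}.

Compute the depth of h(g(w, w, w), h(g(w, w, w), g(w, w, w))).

depth(g(w, w, w)) = 1 + max(0, 0, 0) = 1
depth(h(g(w, w, w), g(w, w, w))) = 1 + max(1, 1) = 2
depth(h(g(w, w, w), h(g(w, w, w), g(w, w, w)))) = 1 + max(1, 2) = 3

3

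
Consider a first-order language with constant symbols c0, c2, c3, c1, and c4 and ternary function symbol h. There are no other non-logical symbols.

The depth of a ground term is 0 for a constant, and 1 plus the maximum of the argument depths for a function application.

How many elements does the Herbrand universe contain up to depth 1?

If N_k denotes the number of depth-≤k ground terms, the 5 constants give N_0 = 5, and each function symbol of arity r contributes N_{k-1}^r new terms at level k: N_k = 5 + N_{k-1}^3.
N_0 = 5
N_1 = 5 + 5^3 = 130

130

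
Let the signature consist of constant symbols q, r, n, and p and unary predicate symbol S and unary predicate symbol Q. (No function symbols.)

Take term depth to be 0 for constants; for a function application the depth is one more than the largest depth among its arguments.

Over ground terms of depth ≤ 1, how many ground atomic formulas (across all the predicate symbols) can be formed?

First count ground terms of depth ≤ 1.
With no function symbols every ground term is a constant, so there are exactly 4 ground terms at every depth bound.
N_0 = 4
N_1 = 4
Explicitly: q, r, n, p.
So |H| = 4.
Each predicate of arity r yields |H|^r ground atoms (one per choice of an r-tuple from H):
  S: 4;  Q: 4
Total ground atoms: 4 + 4 = 8.

8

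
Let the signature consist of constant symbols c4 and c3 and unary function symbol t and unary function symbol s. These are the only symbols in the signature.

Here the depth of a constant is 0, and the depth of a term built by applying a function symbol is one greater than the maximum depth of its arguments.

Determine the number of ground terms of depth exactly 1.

Write N_k for the number of ground terms of depth ≤ k. A term of depth ≤ k is either a constant or a function symbol applied to arguments of depth ≤ k−1, so N_k = 2 + N_{k-1} + N_{k-1}.
N_0 = 2
N_1 = 2 + 2 + 2 = 6
Terms of depth exactly 1: N_1 − N_0 = 6 − 2 = 4.

4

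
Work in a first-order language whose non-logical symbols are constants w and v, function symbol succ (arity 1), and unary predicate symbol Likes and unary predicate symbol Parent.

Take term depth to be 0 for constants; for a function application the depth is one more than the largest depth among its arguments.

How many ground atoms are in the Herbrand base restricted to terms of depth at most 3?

16

First count ground terms of depth ≤ 3.
Let N_k count ground terms of depth at most k. Each non-constant term of depth ≤ k is some function symbol applied to depth-≤(k−1) arguments, giving N_k = 2 + N_{k-1}.
N_0 = 2
N_1 = 2 + 2 = 4
N_2 = 2 + 4 = 6
N_3 = 2 + 6 = 8
Explicitly: w, v, succ(w), succ(v), succ(succ(w)), succ(succ(v)), succ(succ(succ(w))), succ(succ(succ(v))).
So |H| = 8.
Ground atoms are formed by filling each argument slot of a predicate with a term from H, so an r-ary predicate gives |H|^r atoms:
  Likes: 8;  Parent: 8
Total ground atoms: 8 + 8 = 16.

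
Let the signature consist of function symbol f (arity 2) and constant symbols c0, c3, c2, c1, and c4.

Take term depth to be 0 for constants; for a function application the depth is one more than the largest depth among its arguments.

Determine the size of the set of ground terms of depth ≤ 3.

819030

Count level by level. With function symbols f/2, the terms of depth ≤ k are the 5 constants together with each function applied to depth-≤(k−1) tuples, so N_k = 5 + N_{k-1}^2.
N_0 = 5
N_1 = 5 + 5^2 = 30
N_2 = 5 + 30^2 = 905
N_3 = 5 + 905^2 = 819030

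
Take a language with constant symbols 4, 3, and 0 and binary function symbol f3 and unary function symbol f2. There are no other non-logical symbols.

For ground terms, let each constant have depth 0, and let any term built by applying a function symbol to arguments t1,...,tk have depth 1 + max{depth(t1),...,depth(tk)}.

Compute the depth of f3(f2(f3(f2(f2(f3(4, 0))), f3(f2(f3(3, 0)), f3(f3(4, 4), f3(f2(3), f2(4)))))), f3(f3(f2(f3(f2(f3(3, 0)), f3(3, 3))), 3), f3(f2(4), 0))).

depth(f3(4, 0)) = 1 + max(0, 0) = 1
depth(f2(f3(4, 0))) = 1 + depth(f3(4, 0)) = 1 + 1 = 2
depth(f2(f2(f3(4, 0)))) = 1 + depth(f2(f3(4, 0))) = 1 + 2 = 3
depth(f3(3, 0)) = 1 + max(0, 0) = 1
depth(f2(f3(3, 0))) = 1 + depth(f3(3, 0)) = 1 + 1 = 2
depth(f3(4, 4)) = 1 + max(0, 0) = 1
depth(f2(3)) = 1 + depth(3) = 1 + 0 = 1
depth(f2(4)) = 1 + depth(4) = 1 + 0 = 1
depth(f3(f2(3), f2(4))) = 1 + max(1, 1) = 2
depth(f3(f3(4, 4), f3(f2(3), f2(4)))) = 1 + max(1, 2) = 3
depth(f3(f2(f3(3, 0)), f3(f3(4, 4), f3(f2(3), f2(4))))) = 1 + max(2, 3) = 4
depth(f3(f2(f2(f3(4, 0))), f3(f2(f3(3, 0)), f3(f3(4, 4), f3(f2(3), f2(4)))))) = 1 + max(3, 4) = 5
depth(f2(f3(f2(f2(f3(4, 0))), f3(f2(f3(3, 0)), f3(f3(4, 4), f3(f2(3), f2(4))))))) = 1 + depth(f3(f2(f2(f3(4, 0))), f3(f2(f3(3, 0)), f3(f3(4, 4), f3(f2(3), f2(4)))))) = 1 + 5 = 6
depth(f3(3, 3)) = 1 + max(0, 0) = 1
depth(f3(f2(f3(3, 0)), f3(3, 3))) = 1 + max(2, 1) = 3
depth(f2(f3(f2(f3(3, 0)), f3(3, 3)))) = 1 + depth(f3(f2(f3(3, 0)), f3(3, 3))) = 1 + 3 = 4
depth(f3(f2(f3(f2(f3(3, 0)), f3(3, 3))), 3)) = 1 + max(4, 0) = 5
depth(f3(f2(4), 0)) = 1 + max(1, 0) = 2
depth(f3(f3(f2(f3(f2(f3(3, 0)), f3(3, 3))), 3), f3(f2(4), 0))) = 1 + max(5, 2) = 6
depth(f3(f2(f3(f2(f2(f3(4, 0))), f3(f2(f3(3, 0)), f3(f3(4, 4), f3(f2(3), f2(4)))))), f3(f3(f2(f3(f2(f3(3, 0)), f3(3, 3))), 3), f3(f2(4), 0)))) = 1 + max(6, 6) = 7

7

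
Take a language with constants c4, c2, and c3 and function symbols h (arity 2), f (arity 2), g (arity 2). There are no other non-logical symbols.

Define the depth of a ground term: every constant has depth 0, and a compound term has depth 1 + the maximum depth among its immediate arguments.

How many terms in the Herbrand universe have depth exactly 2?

Count level by level. With function symbols h/2, f/2, g/2, the terms of depth ≤ k are the 3 constants together with each function applied to depth-≤(k−1) tuples, so N_k = 3 + N_{k-1}^2 + N_{k-1}^2 + N_{k-1}^2.
N_0 = 3
N_1 = 3 + 3^2 + 3^2 + 3^2 = 30
N_2 = 3 + 30^2 + 30^2 + 30^2 = 2703
Terms of depth exactly 2: N_2 − N_1 = 2703 − 30 = 2673.

2673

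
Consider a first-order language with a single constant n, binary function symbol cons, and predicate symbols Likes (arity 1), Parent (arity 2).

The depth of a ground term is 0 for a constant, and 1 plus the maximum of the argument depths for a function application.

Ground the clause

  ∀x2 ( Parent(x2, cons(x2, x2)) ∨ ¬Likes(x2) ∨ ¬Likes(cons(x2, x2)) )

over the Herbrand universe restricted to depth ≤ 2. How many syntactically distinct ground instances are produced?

Ground terms of depth ≤ 2:
  Let N_k = |{terms of depth ≤ k}|. Then N_0 = 1 and N_k = 1 + N_{k-1}^2 for k ≥ 1 (one summand per function symbol, arity giving the exponent).
  N_0 = 1
  N_1 = 1 + 1^2 = 2
  N_2 = 1 + 2^2 = 5
  Explicitly: n, cons(n, n), cons(n, cons(n, n)), cons(cons(n, n), n), cons(cons(n, n), cons(n, n)).
So there are 5 ground terms available for substitution.
The body mentions the single quantified variable x2; since ground terms form a free algebra, no two substitutions collapse to the same formula.
Number of ground instances = 5.

5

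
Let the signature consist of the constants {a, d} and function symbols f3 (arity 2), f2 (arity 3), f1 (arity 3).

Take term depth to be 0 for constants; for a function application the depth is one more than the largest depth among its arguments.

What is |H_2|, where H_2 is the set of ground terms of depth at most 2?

Let N_k count ground terms of depth at most k. Each non-constant term of depth ≤ k is some function symbol applied to depth-≤(k−1) arguments, giving N_k = 2 + N_{k-1}^2 + N_{k-1}^3 + N_{k-1}^3.
N_0 = 2
N_1 = 2 + 2^2 + 2^3 + 2^3 = 22
N_2 = 2 + 22^2 + 22^3 + 22^3 = 21782

21782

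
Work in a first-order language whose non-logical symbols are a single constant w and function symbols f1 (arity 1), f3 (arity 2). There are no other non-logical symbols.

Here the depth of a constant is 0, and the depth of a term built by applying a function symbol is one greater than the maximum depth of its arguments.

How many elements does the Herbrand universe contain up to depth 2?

Let N_k count ground terms of depth at most k. Each non-constant term of depth ≤ k is some function symbol applied to depth-≤(k−1) arguments, giving N_k = 1 + N_{k-1} + N_{k-1}^2.
N_0 = 1
N_1 = 1 + 1 + 1^2 = 3
N_2 = 1 + 3 + 3^2 = 13

13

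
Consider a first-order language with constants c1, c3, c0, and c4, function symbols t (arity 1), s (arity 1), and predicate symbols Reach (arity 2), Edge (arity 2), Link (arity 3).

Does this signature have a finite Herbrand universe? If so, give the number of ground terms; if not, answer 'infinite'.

infinite

The signature has at least one function symbol (t, arity 1) and at least one constant (c1).
Iterating t gives infinitely many distinct ground terms: c1, t(c1), t(t(c1)), ...
So the Herbrand universe is infinite.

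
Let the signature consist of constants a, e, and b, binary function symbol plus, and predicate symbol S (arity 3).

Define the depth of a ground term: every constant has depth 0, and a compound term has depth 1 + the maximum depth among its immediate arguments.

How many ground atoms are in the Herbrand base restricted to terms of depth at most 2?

First count ground terms of depth ≤ 2.
Write N_k for the number of ground terms of depth ≤ k. A term of depth ≤ k is either a constant or a function symbol applied to arguments of depth ≤ k−1, so N_k = 3 + N_{k-1}^2.
N_0 = 3
N_1 = 3 + 3^2 = 12
N_2 = 3 + 12^2 = 147
So |H| = 147.
Ground atoms are formed by filling each argument slot of a predicate with a term from H, so an r-ary predicate gives |H|^r atoms:
  S: 147^3 = 3176523
Total ground atoms: 3176523.

3176523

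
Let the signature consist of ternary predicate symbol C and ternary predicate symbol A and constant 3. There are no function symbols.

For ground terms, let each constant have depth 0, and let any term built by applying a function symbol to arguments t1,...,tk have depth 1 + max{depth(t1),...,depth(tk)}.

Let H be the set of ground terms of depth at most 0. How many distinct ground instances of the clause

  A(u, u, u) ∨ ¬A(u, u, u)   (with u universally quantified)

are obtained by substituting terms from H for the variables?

Ground terms of depth ≤ 0:
  With no function symbols every ground term is a constant, so there is exactly 1 ground term at every depth bound.
  N_0 = 1
So there is exactly 1 ground term available for substitution.
The clause has 1 distinct variable (u), which appears in the body. In the free term algebra distinct substitutions yield syntactically distinct ground instances.
Number of ground instances = 1.

1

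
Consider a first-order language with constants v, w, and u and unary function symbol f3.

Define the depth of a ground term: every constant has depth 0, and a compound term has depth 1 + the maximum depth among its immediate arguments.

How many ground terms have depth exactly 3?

Write N_k for the number of ground terms of depth ≤ k. A term of depth ≤ k is either a constant or a function symbol applied to arguments of depth ≤ k−1, so N_k = 3 + N_{k-1}.
N_0 = 3
N_1 = 3 + 3 = 6
N_2 = 3 + 6 = 9
N_3 = 3 + 9 = 12
Terms of depth exactly 3: N_3 − N_2 = 12 − 9 = 3.

3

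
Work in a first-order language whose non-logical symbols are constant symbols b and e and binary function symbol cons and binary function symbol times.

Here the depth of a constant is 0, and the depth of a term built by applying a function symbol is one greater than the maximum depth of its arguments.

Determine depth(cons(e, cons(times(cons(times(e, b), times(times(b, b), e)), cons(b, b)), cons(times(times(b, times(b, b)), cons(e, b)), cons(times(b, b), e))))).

6

depth(times(e, b)) = 1 + max(0, 0) = 1
depth(times(b, b)) = 1 + max(0, 0) = 1
depth(times(times(b, b), e)) = 1 + max(1, 0) = 2
depth(cons(times(e, b), times(times(b, b), e))) = 1 + max(1, 2) = 3
depth(cons(b, b)) = 1 + max(0, 0) = 1
depth(times(cons(times(e, b), times(times(b, b), e)), cons(b, b))) = 1 + max(3, 1) = 4
depth(times(b, times(b, b))) = 1 + max(0, 1) = 2
depth(cons(e, b)) = 1 + max(0, 0) = 1
depth(times(times(b, times(b, b)), cons(e, b))) = 1 + max(2, 1) = 3
depth(cons(times(b, b), e)) = 1 + max(1, 0) = 2
depth(cons(times(times(b, times(b, b)), cons(e, b)), cons(times(b, b), e))) = 1 + max(3, 2) = 4
depth(cons(times(cons(times(e, b), times(times(b, b), e)), cons(b, b)), cons(times(times(b, times(b, b)), cons(e, b)), cons(times(b, b), e)))) = 1 + max(4, 4) = 5
depth(cons(e, cons(times(cons(times(e, b), times(times(b, b), e)), cons(b, b)), cons(times(times(b, times(b, b)), cons(e, b)), cons(times(b, b), e))))) = 1 + max(0, 5) = 6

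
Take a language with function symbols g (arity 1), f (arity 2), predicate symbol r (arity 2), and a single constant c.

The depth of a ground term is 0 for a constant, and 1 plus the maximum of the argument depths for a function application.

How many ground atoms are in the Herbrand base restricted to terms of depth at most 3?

First count ground terms of depth ≤ 3.
Write N_k for the number of ground terms of depth ≤ k. A term of depth ≤ k is either a constant or a function symbol applied to arguments of depth ≤ k−1, so N_k = 1 + N_{k-1} + N_{k-1}^2.
N_0 = 1
N_1 = 1 + 1 + 1^2 = 3
N_2 = 1 + 3 + 3^2 = 13
N_3 = 1 + 13 + 13^2 = 183
So |H| = 183.
A ground atom is a predicate applied to a tuple of terms from H, so the count is the sum over predicates of |H|^arity:
  r: 183^2 = 33489
Total ground atoms: 33489.

33489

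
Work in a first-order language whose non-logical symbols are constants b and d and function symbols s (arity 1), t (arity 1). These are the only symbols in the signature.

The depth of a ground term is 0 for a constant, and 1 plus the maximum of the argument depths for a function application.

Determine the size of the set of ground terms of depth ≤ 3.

30

Write N_k for the number of ground terms of depth ≤ k. A term of depth ≤ k is either a constant or a function symbol applied to arguments of depth ≤ k−1, so N_k = 2 + N_{k-1} + N_{k-1}.
N_0 = 2
N_1 = 2 + 2 + 2 = 6
N_2 = 2 + 6 + 6 = 14
N_3 = 2 + 14 + 14 = 30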